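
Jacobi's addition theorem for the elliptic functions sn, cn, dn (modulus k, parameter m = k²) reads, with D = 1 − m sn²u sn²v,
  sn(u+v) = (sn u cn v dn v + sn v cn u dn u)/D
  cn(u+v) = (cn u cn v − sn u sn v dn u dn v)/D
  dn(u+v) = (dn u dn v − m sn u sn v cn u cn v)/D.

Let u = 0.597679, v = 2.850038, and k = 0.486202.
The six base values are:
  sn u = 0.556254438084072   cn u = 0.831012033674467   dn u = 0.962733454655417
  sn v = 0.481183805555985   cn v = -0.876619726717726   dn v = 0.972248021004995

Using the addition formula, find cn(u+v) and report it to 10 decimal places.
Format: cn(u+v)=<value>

m = k² = 0.236392384804
D = 1 − m·sn²u·sn²v = 0.9830643267835016
cn(u+v) = (cn u·cn v − sn u·sn v·dn u·dn v)/D = -0.9790160902945643/0.9830643267835016 = -0.9958820227948025

cn(u+v)=-0.9958820228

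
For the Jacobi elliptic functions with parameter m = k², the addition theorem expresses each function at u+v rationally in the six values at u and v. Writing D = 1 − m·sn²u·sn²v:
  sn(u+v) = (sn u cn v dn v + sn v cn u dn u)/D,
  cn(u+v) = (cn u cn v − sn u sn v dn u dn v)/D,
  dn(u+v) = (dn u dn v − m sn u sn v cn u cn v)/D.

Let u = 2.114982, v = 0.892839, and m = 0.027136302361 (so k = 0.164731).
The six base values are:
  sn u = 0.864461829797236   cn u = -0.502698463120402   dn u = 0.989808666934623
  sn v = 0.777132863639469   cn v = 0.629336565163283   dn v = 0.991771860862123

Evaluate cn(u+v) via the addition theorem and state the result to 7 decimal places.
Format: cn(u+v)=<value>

m = k² = 0.027136302361
D = 1 − m·sn²u·sn²v = 0.9877529113031234
cn(u+v) = (cn u·cn v − sn u·sn v·dn u·dn v)/D = -0.9758503231068588/0.9877529113031234 = -0.9879498323314868

cn(u+v)=-0.9879498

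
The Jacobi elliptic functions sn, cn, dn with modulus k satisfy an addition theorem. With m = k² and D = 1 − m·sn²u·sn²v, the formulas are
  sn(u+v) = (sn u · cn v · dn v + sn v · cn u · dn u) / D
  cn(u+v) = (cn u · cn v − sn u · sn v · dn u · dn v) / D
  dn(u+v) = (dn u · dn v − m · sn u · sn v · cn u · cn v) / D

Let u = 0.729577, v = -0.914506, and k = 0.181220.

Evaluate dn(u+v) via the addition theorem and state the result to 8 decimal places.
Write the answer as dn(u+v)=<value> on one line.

sn u = 0.6651297374047026, cn u = 0.746727816824813, dn u = 0.9927091010634413
sn v = -0.7900977963836781, cn v = 0.6129808089570635, dn v = 0.9896964441527401
m = k² = 0.0328406884
D = 1 − m·sn²u·sn²v = 0.9909304302808548
dn(u+v) = (dn u·dn v − m·sn u·sn v·cn u·cn v)/D = 0.9903803324193073/0.9909304302808548 = 0.9994448673239436

dn(u+v)=0.99944487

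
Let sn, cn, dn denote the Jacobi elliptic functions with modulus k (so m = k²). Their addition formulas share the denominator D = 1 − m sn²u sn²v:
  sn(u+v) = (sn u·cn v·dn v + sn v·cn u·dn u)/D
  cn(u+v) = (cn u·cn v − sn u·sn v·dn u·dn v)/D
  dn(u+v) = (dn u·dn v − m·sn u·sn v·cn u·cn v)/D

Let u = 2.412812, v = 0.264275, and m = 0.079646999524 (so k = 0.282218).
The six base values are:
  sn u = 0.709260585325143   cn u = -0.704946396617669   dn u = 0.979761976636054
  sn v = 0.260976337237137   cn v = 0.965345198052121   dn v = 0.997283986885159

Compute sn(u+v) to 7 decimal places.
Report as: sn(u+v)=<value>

sn(u+v)=0.5039458

m = k² = 0.079646999524
D = 1 − m·sn²u·sn²v = 0.9972711269329145
sn(u+v) = (sn u·cn v·dn v + sn v·cn u·dn u)/D = 0.5025706450419197/0.9972711269329145 = 0.5039458492973368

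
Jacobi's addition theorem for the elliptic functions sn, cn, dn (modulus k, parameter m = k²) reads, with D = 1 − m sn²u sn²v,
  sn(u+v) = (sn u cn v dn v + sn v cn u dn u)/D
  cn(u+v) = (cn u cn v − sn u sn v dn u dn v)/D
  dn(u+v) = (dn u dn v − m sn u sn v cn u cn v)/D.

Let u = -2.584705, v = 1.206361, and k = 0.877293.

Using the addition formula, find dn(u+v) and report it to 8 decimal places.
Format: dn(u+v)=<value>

sn u = -0.9817088797959247, cn u = -0.1903882226657697, dn u = 0.5081877232080532
sn v = 0.8618057530202244, cn v = 0.5072384489184984, dn v = 0.6545067541792857
m = k² = 0.769643007849
D = 1 − m·sn²u·sn²v = 0.4490990203778257
dn(u+v) = (dn u·dn v − m·sn u·sn v·cn u·cn v)/D = 0.2697292350872869/0.4490990203778257 = 0.6006008092833613

dn(u+v)=0.60060081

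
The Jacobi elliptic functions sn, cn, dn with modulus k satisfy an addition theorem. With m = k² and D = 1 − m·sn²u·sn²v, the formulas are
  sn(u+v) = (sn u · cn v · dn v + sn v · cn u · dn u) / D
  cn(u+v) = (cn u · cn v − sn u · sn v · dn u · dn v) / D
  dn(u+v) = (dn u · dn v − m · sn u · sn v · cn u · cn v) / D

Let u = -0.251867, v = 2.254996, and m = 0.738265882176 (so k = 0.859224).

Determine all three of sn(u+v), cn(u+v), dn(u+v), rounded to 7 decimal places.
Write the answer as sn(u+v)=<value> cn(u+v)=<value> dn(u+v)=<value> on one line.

sn u = -0.2473362603164363, cn u = 0.9689297055683039, dn u = 0.9771573148963273
sn v = 0.9981410649035355, cn v = -0.06094599702389134, dn v = 0.5142726352441011
m = k² = 0.738265882176
D = 1 − m·sn²u·sn²v = 0.9550041743214515
sn(u+v) = (sn u·cn v·dn v + sn v·cn u·dn u)/D = 0.9527889411179931/0.9550041743214515 = 0.9976803942191852
cn(u+v) = (cn u·cn v − sn u·sn v·dn u·dn v)/D = 0.06500928129621692/0.9550041743214515 = 0.06807224831494296
dn(u+v) = (dn u·dn v − m·sn u·sn v·cn u·cn v)/D = 0.4917623509290056/0.9550041743214515 = 0.51493214810125

sn(u+v)=0.9976804 cn(u+v)=0.0680722 dn(u+v)=0.5149321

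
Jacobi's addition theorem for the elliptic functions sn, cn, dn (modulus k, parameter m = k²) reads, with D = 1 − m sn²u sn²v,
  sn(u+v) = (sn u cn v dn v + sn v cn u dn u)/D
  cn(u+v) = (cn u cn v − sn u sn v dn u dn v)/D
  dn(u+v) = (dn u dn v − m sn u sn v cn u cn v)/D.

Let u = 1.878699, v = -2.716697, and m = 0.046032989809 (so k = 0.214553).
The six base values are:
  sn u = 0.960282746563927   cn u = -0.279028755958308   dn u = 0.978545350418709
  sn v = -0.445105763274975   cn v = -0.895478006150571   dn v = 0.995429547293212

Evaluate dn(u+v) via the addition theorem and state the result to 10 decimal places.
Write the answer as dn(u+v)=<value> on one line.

m = k² = 0.046032989809
D = 1 − m·sn²u·sn²v = 0.9915900411647894
dn(u+v) = (dn u·dn v − m·sn u·sn v·cn u·cn v)/D = 0.9789892216265998/0.9915900411647894 = 0.9872923093061848

dn(u+v)=0.9872923093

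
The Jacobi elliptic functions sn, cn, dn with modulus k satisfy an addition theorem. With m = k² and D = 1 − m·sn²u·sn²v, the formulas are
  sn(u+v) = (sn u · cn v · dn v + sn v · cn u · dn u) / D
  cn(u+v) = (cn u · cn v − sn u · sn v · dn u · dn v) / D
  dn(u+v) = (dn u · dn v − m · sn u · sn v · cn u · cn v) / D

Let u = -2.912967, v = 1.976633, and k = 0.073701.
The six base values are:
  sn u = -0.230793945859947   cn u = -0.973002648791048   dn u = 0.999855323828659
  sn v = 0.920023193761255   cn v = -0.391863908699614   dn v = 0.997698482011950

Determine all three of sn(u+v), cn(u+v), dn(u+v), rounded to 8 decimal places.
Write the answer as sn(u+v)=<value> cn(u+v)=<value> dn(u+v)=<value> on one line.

sn(u+v)=-0.80502098 cn(u+v)=0.59324635 dn(u+v)=0.99823837

m = k² = 0.005431837401
D = 1 − m·sn²u·sn²v = 0.9997550975455035
sn(u+v) = (sn u·cn v·dn v + sn v·cn u·dn u)/D = -0.8048238236782642/0.9997550975455035 = -0.8050209752910341
cn(u+v) = (cn u·cn v − sn u·sn v·dn u·dn v)/D = 0.5931010604510142/0.9997550975455035 = 0.5932463479377452
dn(u+v) = (dn u·dn v − m·sn u·sn v·cn u·cn v)/D = 0.9979939023737908/0.9997550975455035 = 0.9982383734016094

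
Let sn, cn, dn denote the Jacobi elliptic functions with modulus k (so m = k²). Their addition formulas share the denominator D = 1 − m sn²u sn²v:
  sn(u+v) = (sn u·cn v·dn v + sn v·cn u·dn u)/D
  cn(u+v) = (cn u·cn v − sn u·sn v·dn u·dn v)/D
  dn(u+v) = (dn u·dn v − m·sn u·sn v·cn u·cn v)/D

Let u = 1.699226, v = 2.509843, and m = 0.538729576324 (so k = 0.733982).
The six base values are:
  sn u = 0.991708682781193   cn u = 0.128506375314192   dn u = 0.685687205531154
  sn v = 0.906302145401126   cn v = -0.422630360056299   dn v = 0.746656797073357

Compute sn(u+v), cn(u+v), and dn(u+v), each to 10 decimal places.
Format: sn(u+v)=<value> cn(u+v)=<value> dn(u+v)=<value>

m = k² = 0.538729576324
D = 1 − m·sn²u·sn²v = 0.5648038281777148
sn(u+v) = (sn u·cn v·dn v + sn v·cn u·dn u)/D = -0.2330844500215598/0.5648038281777148 = -0.4126821356250087
cn(u+v) = (cn u·cn v − sn u·sn v·dn u·dn v)/D = -0.5144657456841501/0.5648038281777148 = -0.9108751039170968
dn(u+v) = (dn u·dn v − m·sn u·sn v·cn u·cn v)/D = 0.538270442719543/0.5648038281777148 = 0.9530219447276423

sn(u+v)=-0.4126821356 cn(u+v)=-0.9108751039 dn(u+v)=0.9530219447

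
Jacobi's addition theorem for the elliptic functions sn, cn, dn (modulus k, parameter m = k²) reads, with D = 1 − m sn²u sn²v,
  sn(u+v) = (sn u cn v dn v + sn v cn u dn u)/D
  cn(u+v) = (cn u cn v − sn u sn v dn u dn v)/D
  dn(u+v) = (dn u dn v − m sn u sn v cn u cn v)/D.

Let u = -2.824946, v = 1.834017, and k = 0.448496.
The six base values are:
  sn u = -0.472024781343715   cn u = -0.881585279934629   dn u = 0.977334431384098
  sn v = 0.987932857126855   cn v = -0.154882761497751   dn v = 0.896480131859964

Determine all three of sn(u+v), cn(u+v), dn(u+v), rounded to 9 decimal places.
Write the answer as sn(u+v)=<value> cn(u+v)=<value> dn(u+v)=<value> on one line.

m = k² = 0.201148662016
D = 1 − m·sn²u·sn²v = 0.9562577008006269
sn(u+v) = (sn u·cn v·dn v + sn v·cn u·dn u)/D = -0.7856662347764207/0.9562577008006269 = -0.821605132297101
cn(u+v) = (cn u·cn v − sn u·sn v·dn u·dn v)/D = 0.5451214157164838/0.9562577008006269 = 0.5700570204664295
dn(u+v) = (dn u·dn v − m·sn u·sn v·cn u·cn v)/D = 0.8889687663798499/0.9562577008006269 = 0.9296330535540374

sn(u+v)=-0.821605132 cn(u+v)=0.570057020 dn(u+v)=0.929633054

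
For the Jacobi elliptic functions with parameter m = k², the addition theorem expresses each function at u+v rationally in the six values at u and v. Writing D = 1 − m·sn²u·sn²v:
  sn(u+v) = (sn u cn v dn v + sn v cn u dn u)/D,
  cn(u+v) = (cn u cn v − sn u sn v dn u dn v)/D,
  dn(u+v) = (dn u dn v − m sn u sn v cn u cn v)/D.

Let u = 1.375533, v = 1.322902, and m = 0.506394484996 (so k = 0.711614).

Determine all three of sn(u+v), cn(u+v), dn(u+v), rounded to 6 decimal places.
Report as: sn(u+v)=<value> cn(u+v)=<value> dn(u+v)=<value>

sn u = 0.940517250646885, cn u = 0.3397459363047989, dn u = 0.7430055610610813
sn v = 0.9264288388367735, cn v = 0.3764699278449045, dn v = 0.7519152918597178
m = k² = 0.506394484996
D = 1 − m·sn²u·sn²v = 0.6155440115404797
sn(u+v) = (sn u·cn v·dn v + sn v·cn u·dn u)/D = 0.5000968281466137/0.6155440115404797 = 0.8124469067533542
cn(u+v) = (cn u·cn v − sn u·sn v·dn u·dn v)/D = -0.358883814933249/0.6155440115404797 = -0.5830351822205128
dn(u+v) = (dn u·dn v − m·sn u·sn v·cn u·cn v)/D = 0.5022417454842946/0.6155440115404797 = 0.8159314948534203

sn(u+v)=0.812447 cn(u+v)=-0.583035 dn(u+v)=0.815931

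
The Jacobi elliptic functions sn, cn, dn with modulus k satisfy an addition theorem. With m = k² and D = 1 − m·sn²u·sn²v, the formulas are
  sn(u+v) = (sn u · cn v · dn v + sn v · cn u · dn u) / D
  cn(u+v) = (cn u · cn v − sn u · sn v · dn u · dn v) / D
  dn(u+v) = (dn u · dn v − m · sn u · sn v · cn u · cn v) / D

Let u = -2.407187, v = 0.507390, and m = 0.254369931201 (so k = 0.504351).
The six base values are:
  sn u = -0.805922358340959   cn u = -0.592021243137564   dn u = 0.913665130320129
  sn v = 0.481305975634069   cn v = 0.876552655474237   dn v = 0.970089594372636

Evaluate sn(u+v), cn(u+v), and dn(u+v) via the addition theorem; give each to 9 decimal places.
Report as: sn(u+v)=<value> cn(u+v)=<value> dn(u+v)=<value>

sn(u+v)=-0.983279743 cn(u+v)=-0.182101474 dn(u+v)=0.868369286

m = k² = 0.254369931201
D = 1 − m·sn²u·sn²v = 0.9617268075990176
sn(u+v) = (sn u·cn v·dn v + sn v·cn u·dn u)/D = -0.9456464882642168/0.9617268075990176 = -0.9832797430541155
cn(u+v) = (cn u·cn v − sn u·sn v·dn u·dn v)/D = -0.1751318694245919/0.9617268075990176 = -0.1821014741824805
dn(u+v) = (dn u·dn v − m·sn u·sn v·cn u·cn v)/D = 0.8351340210824582/0.9617268075990176 = 0.868369285834298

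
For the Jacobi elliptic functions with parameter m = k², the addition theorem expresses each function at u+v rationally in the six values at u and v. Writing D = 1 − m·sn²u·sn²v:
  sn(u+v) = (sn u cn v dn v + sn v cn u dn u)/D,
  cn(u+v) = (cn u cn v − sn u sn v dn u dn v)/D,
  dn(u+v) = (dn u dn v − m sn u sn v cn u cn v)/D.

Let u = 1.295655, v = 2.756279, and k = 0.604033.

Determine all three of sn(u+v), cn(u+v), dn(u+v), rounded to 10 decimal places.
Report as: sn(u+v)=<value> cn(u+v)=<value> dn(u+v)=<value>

sn(u+v)=-0.5097835247 cn(u+v)=-0.8603027129 dn(u+v)=0.9514102871

sn u = 0.9324136745257026, cn u = 0.3613927774008179, dn u = 0.8263147343155433
sn v = 0.6658356818200099, cn v = -0.7460984149663384, dn v = 0.9155576654252771
m = k² = 0.364855865089
D = 1 − m·sn²u·sn²v = 0.859371698825429
sn(u+v) = (sn u·cn v·dn v + sn v·cn u·dn u)/D = -0.4380935336906397/0.859371698825429 = -0.5097835247418743
cn(u+v) = (cn u·cn v − sn u·sn v·dn u·dn v)/D = -0.7393198039282812/0.859371698825429 = -0.8603027129457112
dn(u+v) = (dn u·dn v − m·sn u·sn v·cn u·cn v)/D = 0.8176150746626019/0.859371698825429 = 0.9514102870505288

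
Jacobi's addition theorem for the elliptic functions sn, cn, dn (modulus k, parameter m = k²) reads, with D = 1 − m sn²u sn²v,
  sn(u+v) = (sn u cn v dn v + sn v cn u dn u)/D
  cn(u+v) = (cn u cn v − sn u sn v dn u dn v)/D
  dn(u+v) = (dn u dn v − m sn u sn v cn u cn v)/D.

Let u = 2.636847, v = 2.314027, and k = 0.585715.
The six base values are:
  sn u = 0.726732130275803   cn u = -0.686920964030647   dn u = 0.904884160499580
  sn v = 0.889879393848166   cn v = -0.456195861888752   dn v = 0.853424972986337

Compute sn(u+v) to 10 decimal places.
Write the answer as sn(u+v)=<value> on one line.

m = k² = 0.343062061225
D = 1 − m·sn²u·sn²v = 0.8565225278177182
sn(u+v) = (sn u·cn v·dn v + sn v·cn u·dn u)/D = -0.8360725547890051/0.8565225278177182 = -0.9761244189562458

sn(u+v)=-0.9761244190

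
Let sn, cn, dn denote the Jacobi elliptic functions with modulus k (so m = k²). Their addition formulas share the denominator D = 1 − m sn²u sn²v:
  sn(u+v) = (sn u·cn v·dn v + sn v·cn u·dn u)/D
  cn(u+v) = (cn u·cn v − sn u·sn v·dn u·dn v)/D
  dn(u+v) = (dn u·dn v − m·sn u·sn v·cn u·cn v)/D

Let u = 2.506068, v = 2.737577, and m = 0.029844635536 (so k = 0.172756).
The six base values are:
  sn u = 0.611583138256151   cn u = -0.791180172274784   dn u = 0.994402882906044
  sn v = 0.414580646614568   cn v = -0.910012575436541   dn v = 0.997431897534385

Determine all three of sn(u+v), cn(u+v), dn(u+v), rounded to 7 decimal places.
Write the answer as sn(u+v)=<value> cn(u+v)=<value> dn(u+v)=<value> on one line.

m = k² = 0.029844635536
D = 1 − m·sn²u·sn²v = 0.9980813518686185
sn(u+v) = (sn u·cn v·dn v + sn v·cn u·dn u)/D = -0.881291161853568/0.9980813518686185 = -0.8829852999493532
cn(u+v) = (cn u·cn v − sn u·sn v·dn u·dn v)/D = 0.4685000245322056/0.9980813518686185 = 0.4694006391914596
dn(u+v) = (dn u·dn v − m·sn u·sn v·cn u·cn v)/D = 0.9864009474580609/0.9980813518686185 = 0.9882971419226605

sn(u+v)=-0.8829853 cn(u+v)=0.4694006 dn(u+v)=0.9882971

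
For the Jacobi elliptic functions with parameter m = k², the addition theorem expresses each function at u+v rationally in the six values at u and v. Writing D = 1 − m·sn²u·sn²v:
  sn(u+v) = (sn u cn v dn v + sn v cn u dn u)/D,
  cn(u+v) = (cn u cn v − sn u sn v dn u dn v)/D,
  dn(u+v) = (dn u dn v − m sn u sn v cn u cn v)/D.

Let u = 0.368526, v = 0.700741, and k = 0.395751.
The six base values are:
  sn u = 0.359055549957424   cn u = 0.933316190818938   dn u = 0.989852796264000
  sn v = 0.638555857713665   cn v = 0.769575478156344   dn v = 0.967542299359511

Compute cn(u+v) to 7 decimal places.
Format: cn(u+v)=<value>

m = k² = 0.156618854001
D = 1 − m·sn²u·sn²v = 0.9917668672808448
cn(u+v) = (cn u·cn v − sn u·sn v·dn u·dn v)/D = 0.4986730413506074/0.9917668672808448 = 0.5028127655825338

cn(u+v)=0.5028128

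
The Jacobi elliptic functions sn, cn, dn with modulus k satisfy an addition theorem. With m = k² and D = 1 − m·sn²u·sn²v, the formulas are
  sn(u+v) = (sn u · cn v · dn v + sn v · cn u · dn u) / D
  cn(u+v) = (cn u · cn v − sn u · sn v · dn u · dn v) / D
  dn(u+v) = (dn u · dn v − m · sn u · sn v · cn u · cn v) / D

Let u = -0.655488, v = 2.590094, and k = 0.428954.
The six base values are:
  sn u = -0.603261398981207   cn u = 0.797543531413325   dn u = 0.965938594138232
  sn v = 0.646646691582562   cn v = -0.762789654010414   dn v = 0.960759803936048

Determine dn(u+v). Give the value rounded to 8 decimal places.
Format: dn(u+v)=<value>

m = k² = 0.184001534116
D = 1 − m·sn²u·sn²v = 0.9719994451234777
dn(u+v) = (dn u·dn v − m·sn u·sn v·cn u·cn v)/D = 0.8843679868292493/0.9719994451234777 = 0.9098441272432042

dn(u+v)=0.90984413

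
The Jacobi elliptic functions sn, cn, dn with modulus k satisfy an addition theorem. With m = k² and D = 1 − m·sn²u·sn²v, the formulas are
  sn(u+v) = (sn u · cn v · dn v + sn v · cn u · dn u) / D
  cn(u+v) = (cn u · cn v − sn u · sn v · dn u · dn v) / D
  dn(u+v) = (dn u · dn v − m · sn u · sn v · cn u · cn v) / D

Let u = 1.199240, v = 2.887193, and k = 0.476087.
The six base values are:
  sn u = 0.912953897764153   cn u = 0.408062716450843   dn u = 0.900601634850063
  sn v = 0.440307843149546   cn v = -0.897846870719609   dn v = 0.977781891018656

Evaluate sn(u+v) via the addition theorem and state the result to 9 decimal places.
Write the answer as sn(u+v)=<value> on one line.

sn(u+v)=-0.663985568

m = k² = 0.226658831569
D = 1 − m·sn²u·sn²v = 0.9633745319805042
sn(u+v) = (sn u·cn v·dn v + sn v·cn u·dn u)/D = -0.6396667854896407/0.9633745319805042 = -0.6639855676635072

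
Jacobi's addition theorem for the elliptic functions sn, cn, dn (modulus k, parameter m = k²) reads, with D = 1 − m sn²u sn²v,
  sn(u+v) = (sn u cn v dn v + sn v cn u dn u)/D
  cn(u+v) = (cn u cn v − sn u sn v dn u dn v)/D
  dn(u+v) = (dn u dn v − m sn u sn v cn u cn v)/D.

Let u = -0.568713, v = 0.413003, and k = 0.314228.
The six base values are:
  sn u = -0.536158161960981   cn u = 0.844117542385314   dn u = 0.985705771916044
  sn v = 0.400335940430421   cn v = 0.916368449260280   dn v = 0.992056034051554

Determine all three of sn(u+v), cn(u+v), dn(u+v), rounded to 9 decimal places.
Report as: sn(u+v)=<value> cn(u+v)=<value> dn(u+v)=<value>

m = k² = 0.098739235984
D = 1 − m·sn²u·sn²v = 0.9954509075010528
sn(u+v) = (sn u·cn v·dn v + sn v·cn u·dn u)/D = -0.1543152733765381/0.9954509075010528 = -0.1550204758604581
cn(u+v) = (cn u·cn v − sn u·sn v·dn u·dn v)/D = 0.9834171574908554/0.9954509075010528 = 0.9879112571805208
dn(u+v) = (dn u·dn v − m·sn u·sn v·cn u·cn v)/D = 0.9942691847357753/0.9954509075010528 = 0.9988128769019417

sn(u+v)=-0.155020476 cn(u+v)=0.987911257 dn(u+v)=0.998812877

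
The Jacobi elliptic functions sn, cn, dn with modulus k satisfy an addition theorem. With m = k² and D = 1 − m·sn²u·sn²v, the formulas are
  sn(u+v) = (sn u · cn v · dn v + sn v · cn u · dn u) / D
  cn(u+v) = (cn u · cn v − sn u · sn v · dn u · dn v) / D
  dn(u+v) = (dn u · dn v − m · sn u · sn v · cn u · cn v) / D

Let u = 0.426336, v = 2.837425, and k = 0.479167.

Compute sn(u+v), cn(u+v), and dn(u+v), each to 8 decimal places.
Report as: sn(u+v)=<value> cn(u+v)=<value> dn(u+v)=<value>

sn u = 0.4109370332194765, cn u = 0.9116637289750947, dn u = 0.9804220775110363
sn v = 0.485934391116005, cn v = -0.8739952903366914, dn v = 0.9725141644280456
m = k² = 0.229601013889
D = 1 − m·sn²u·sn²v = 0.9908445512267518
sn(u+v) = (sn u·cn v·dn v + sn v·cn u·dn u)/D = 0.08505026735353072/0.9908445512267518 = 0.08583613569679632
cn(u+v) = (cn u·cn v − sn u·sn v·dn u·dn v)/D = -0.9871876096866473/0.9908445512267518 = -0.9963092681535393
dn(u+v) = (dn u·dn v − m·sn u·sn v·cn u·cn v)/D = 0.9900061084388473/0.9908445512267518 = 0.9991538099625552

sn(u+v)=0.08583614 cn(u+v)=-0.99630927 dn(u+v)=0.99915381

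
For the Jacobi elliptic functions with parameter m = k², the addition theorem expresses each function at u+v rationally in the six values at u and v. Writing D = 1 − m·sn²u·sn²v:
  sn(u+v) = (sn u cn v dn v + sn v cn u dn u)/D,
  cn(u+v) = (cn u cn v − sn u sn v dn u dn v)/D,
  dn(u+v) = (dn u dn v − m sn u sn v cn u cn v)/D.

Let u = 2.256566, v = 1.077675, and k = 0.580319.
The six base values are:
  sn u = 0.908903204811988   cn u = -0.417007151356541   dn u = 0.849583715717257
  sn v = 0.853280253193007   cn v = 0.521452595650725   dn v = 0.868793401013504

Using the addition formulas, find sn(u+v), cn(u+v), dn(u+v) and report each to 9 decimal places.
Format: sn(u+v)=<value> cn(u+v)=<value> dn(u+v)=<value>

m = k² = 0.336770141761
D = 1 − m·sn²u·sn²v = 0.7974406756798195
sn(u+v) = (sn u·cn v·dn v + sn v·cn u·dn u)/D = 0.1094623276243467/0.7974406756798195 = 0.1372670481487916
cn(u+v) = (cn u·cn v − sn u·sn v·dn u·dn v)/D = -0.7898921635639559/0.7974406756798195 = -0.9905340768961547
dn(u+v) = (dn u·dn v − m·sn u·sn v·cn u·cn v)/D = 0.7949065674633987/0.7974406756798195 = 0.9968221984484795

sn(u+v)=0.137267048 cn(u+v)=-0.990534077 dn(u+v)=0.996822198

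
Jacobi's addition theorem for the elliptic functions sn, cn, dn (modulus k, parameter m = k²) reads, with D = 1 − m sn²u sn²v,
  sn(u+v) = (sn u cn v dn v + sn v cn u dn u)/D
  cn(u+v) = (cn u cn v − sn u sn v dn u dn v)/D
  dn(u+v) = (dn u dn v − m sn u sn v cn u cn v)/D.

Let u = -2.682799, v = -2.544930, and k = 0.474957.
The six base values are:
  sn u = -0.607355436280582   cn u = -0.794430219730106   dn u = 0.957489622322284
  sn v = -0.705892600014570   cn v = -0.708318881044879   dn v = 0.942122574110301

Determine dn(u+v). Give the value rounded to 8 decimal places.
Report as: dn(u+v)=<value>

m = k² = 0.225584151849
D = 1 − m·sn²u·sn²v = 0.9585359528185662
dn(u+v) = (dn u·dn v − m·sn u·sn v·cn u·cn v)/D = 0.8476505607878075/0.9585359528185662 = 0.8843179625086558

dn(u+v)=0.88431796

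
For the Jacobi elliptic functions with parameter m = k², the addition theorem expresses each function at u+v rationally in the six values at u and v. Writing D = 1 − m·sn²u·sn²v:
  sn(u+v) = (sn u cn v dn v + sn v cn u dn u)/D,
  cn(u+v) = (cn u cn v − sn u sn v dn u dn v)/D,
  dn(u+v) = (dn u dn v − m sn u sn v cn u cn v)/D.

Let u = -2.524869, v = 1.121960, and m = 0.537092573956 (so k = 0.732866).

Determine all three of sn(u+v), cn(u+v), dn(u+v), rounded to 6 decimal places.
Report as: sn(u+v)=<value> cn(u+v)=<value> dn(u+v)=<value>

sn(u+v)=-0.944065 cn(u+v)=0.329760 dn(u+v)=0.722019

sn u = -0.9006783197660804, cn u = -0.4344865525000173, dn u = 0.7511983699752048
sn v = 0.854329564167342, cn v = 0.5197316574826277, dn v = 0.7797354724213945
m = k² = 0.537092573956
D = 1 − m·sn²u·sn²v = 0.6819909814566096
sn(u+v) = (sn u·cn v·dn v + sn v·cn u·dn u)/D = -0.6438436386611689/0.6819909814566096 = -0.944064740102626
cn(u+v) = (cn u·cn v − sn u·sn v·dn u·dn v)/D = 0.2248934586503034/0.6819909814566096 = 0.3297601651124061
dn(u+v) = (dn u·dn v − m·sn u·sn v·cn u·cn v)/D = 0.4924106282429159/0.6819909814566096 = 0.7220192665762466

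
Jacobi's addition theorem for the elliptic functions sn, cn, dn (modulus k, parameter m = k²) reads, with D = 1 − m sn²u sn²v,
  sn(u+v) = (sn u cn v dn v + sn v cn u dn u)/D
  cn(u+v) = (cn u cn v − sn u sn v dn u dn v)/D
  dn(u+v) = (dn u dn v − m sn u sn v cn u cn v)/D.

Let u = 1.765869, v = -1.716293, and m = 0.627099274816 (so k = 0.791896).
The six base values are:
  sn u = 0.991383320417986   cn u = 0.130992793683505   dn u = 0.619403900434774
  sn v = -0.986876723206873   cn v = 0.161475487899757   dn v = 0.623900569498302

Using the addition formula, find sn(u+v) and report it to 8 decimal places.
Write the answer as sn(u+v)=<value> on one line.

sn(u+v)=0.04954298

m = k² = 0.627099274816
D = 1 − m·sn²u·sn²v = 0.3997318153163399
sn(u+v) = (sn u·cn v·dn v + sn v·cn u·dn u)/D = 0.01980390634511268/0.3997318153163399 = 0.04954298253552887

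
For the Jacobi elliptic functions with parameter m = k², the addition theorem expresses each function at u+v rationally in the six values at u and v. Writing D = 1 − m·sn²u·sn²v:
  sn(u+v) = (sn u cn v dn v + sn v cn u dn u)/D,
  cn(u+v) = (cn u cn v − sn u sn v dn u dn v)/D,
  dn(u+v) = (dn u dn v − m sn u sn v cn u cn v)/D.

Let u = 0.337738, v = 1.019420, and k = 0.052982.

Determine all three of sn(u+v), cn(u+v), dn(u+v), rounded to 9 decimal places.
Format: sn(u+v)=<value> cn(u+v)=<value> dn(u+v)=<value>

sn u = 0.3313371081641914, cn u = 0.9435124380491181, dn u = 0.9998459008229373
sn v = 0.85159354092731, cn v = 0.5242026717319228, dn v = 0.9989816135443124
m = k² = 0.002807092324
D = 1 − m·sn²u·sn²v = 0.9997765082124163
sn(u+v) = (sn u·cn v·dn v + sn v·cn u·dn u)/D = 0.9768761970616881/0.9997765082124163 = 0.9770945696737028
cn(u+v) = (cn u·cn v − sn u·sn v·dn u·dn v)/D = 0.2127579892453058/0.9997765082124163 = 0.2128055495379798
dn(u+v) = (dn u·dn v − m·sn u·sn v·cn u·cn v)/D = 0.998435924017059/0.9997765082124163 = 0.9986591161281092

sn(u+v)=0.977094570 cn(u+v)=0.212805550 dn(u+v)=0.998659116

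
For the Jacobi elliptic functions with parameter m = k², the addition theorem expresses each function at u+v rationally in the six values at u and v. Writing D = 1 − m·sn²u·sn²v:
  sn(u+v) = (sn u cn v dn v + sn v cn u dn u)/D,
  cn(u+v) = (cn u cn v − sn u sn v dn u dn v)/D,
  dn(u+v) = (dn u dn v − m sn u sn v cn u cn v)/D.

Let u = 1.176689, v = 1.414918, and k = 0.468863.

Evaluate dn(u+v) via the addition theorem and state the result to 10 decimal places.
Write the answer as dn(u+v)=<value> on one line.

sn u = 0.9050659860906915, cn u = 0.4252711615213101, dn u = 0.9054973327485165
sn v = 0.9746538101383909, cn v = 0.2237184623197591, dn v = 0.8894774272501785
m = k² = 0.219832512769
D = 1 − m·sn²u·sn²v = 0.8289381434281516
dn(u+v) = (dn u·dn v − m·sn u·sn v·cn u·cn v)/D = 0.7869696953101659/0.8289381434281516 = 0.9493708324912867

dn(u+v)=0.9493708325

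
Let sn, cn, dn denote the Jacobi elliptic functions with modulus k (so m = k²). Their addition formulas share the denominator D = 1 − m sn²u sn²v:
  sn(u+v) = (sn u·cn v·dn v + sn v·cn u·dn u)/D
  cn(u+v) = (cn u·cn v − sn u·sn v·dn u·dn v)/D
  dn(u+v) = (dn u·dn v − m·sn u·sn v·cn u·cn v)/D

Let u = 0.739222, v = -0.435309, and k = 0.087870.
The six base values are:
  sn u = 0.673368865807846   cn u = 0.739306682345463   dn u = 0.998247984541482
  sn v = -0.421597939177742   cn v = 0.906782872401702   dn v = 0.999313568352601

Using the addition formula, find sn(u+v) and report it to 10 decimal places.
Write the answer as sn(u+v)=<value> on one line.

sn(u+v)=0.2992223313

m = k² = 0.0077211369
D = 1 − m·sn²u·sn²v = 0.9993777222453223
sn(u+v) = (sn u·cn v·dn v + sn v·cn u·dn u)/D = 0.2990361319078316/0.9993777222453223 = 0.2992223313083076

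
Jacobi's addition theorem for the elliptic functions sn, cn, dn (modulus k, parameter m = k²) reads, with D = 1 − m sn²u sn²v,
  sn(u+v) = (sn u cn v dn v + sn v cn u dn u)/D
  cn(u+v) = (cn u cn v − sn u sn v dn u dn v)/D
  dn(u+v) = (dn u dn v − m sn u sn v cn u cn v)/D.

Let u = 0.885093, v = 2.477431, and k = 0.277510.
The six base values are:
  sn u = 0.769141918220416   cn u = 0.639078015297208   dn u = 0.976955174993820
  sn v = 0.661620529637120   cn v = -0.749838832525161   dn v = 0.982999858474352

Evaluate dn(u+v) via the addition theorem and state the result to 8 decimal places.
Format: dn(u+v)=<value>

dn(u+v)=0.99905072

m = k² = 0.0770118001
D = 1 − m·sn²u·sn²v = 0.9800571059418772
dn(u+v) = (dn u·dn v − m·sn u·sn v·cn u·cn v)/D = 0.9791267531862851/0.9800571059418772 = 0.9990507157695694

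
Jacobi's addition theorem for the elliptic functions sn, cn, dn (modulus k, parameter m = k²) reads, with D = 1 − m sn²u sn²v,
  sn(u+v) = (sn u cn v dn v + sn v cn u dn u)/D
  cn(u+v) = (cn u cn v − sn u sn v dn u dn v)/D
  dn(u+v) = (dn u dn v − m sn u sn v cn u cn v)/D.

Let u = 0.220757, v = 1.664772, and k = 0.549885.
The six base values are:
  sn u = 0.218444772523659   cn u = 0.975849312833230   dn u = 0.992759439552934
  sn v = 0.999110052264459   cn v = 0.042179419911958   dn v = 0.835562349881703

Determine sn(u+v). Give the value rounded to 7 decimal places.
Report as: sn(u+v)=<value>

sn(u+v)=0.9898774

m = k² = 0.302373513225
D = 1 − m·sn²u·sn²v = 0.9855969749630298
sn(u+v) = (sn u·cn v·dn v + sn v·cn u·dn u)/D = 0.9756202161440343/0.9855969749630298 = 0.9898774457791231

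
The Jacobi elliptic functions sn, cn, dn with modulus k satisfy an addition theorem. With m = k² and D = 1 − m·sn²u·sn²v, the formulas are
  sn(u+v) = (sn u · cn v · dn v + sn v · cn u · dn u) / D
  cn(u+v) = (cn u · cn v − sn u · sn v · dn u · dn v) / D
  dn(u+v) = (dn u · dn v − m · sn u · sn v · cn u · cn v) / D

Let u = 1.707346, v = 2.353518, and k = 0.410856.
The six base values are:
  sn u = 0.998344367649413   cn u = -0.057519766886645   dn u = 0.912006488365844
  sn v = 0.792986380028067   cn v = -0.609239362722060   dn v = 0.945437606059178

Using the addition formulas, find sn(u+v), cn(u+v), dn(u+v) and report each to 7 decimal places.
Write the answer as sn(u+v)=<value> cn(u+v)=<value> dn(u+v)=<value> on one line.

m = k² = 0.168802652736
D = 1 − m·sn²u·sn²v = 0.8942034592289525
sn(u+v) = (sn u·cn v·dn v + sn v·cn u·dn u)/D = -0.6166429612115017/0.8942034592289525 = -0.6896002859832552
cn(u+v) = (cn u·cn v − sn u·sn v·dn u·dn v)/D = -0.6475733818536208/0.8942034592289525 = -0.7241901998589961
dn(u+v) = (dn u·dn v − m·sn u·sn v·cn u·cn v)/D = 0.8575621633292694/0.8942034592289525 = 0.959023535950892

sn(u+v)=-0.6896003 cn(u+v)=-0.7241902 dn(u+v)=0.9590235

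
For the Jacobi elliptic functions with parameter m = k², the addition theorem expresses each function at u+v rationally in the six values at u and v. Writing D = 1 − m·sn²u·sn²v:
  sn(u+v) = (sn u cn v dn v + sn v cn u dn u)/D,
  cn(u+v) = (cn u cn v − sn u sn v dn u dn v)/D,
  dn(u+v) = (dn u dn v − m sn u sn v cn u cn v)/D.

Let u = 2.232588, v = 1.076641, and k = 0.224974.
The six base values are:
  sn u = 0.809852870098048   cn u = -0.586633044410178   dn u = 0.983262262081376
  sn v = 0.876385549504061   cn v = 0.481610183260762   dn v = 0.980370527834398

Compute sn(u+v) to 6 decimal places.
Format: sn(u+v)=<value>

sn(u+v)=-0.126356

m = k² = 0.050613300676
D = 1 − m·sn²u·sn²v = 0.9745042772732688
sn(u+v) = (sn u·cn v·dn v + sn v·cn u·dn u)/D = -0.1231343323882206/0.9745042772732688 = -0.126355866526065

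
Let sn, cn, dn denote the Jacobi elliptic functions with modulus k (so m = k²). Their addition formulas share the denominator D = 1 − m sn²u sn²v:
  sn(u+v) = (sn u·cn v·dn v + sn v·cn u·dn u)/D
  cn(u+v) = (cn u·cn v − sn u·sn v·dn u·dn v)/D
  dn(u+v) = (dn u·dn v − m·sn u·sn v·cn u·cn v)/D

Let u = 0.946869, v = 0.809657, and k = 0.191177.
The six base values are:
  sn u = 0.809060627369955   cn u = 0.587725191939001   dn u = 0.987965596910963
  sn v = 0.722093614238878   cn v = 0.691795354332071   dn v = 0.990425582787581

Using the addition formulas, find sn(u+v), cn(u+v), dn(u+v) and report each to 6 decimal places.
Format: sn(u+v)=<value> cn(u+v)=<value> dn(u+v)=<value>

sn(u+v)=0.985930 cn(u+v)=-0.167160 dn(u+v)=0.982076

m = k² = 0.036548645329
D = 1 − m·sn²u·sn²v = 0.9875255781356358
sn(u+v) = (sn u·cn v·dn v + sn v·cn u·dn u)/D = 0.973630836418826/0.9875255781356358 = 0.9859297399232515
cn(u+v) = (cn u·cn v − sn u·sn v·dn u·dn v)/D = -0.1650750188444608/0.9875255781356358 = -0.1671602462754518
dn(u+v) = (dn u·dn v − m·sn u·sn v·cn u·cn v)/D = 0.969824841446315/0.9875255781356358 = 0.9820756676270216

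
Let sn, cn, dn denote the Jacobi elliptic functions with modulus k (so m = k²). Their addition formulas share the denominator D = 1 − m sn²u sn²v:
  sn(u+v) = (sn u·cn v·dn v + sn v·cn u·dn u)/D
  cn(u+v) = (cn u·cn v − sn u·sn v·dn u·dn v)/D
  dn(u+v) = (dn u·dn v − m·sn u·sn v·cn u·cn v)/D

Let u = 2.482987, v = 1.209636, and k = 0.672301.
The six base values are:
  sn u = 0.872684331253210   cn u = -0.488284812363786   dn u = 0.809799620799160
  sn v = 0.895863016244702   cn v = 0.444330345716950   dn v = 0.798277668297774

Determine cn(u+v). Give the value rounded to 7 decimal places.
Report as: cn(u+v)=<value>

cn(u+v)=-0.9980912

m = k² = 0.451988634601
D = 1 − m·sn²u·sn²v = 0.723735496306436
cn(u+v) = (cn u·cn v − sn u·sn v·dn u·dn v)/D = -0.722354055031254/0.723735496306436 = -0.9980912345985071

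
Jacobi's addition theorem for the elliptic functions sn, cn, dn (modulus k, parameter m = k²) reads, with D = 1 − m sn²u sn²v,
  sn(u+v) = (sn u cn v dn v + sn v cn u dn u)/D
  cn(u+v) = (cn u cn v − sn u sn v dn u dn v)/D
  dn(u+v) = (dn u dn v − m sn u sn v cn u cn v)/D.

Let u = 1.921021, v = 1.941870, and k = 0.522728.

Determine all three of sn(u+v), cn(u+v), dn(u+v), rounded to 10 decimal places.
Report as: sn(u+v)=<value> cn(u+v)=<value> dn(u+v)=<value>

sn u = 0.9819912438846688, cn u = -0.1889264325970322, dn u = 0.8582006816461963
sn v = 0.9784515055964386, cn v = -0.2064767570359011, dn v = 0.8593047062121124
m = k² = 0.273244561984
D = 1 − m·sn²u·sn²v = 0.7477417550285
sn(u+v) = (sn u·cn v·dn v + sn v·cn u·dn u)/D = -0.3328742088492206/0.7477417550285 = -0.4451726904518434
cn(u+v) = (cn u·cn v − sn u·sn v·dn u·dn v)/D = -0.6695614186137869/0.7477417550285 = -0.8954447362489028
dn(u+v) = (dn u·dn v − m·sn u·sn v·cn u·cn v)/D = 0.7272144135258148/0.7477417550285 = 0.972547552193467

sn(u+v)=-0.4451726905 cn(u+v)=-0.8954447362 dn(u+v)=0.9725475522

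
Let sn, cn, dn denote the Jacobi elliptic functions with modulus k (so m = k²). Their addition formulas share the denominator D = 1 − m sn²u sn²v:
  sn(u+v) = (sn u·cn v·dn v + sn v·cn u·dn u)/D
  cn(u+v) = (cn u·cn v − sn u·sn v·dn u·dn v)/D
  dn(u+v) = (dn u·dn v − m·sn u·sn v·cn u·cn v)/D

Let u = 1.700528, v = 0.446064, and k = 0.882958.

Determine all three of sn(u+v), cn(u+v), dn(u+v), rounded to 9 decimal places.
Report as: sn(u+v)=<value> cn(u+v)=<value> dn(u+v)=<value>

sn u = 0.9691850202292943, cn u = 0.2463339127346098, dn u = 0.5173900919737314
sn v = 0.4214591340946597, cn v = 0.9068473952590809, dn v = 0.9281803335597483
m = k² = 0.779614829764
D = 1 − m·sn²u·sn²v = 0.8699218298897346
sn(u+v) = (sn u·cn v·dn v + sn v·cn u·dn u)/D = 0.8694956697301965/0.8699218298897346 = 0.9995101167198067
cn(u+v) = (cn u·cn v − sn u·sn v·dn u·dn v)/D = 0.02722628213953339/0.8699218298897346 = 0.03129738926425655
dn(u+v) = (dn u·dn v − m·sn u·sn v·cn u·cn v)/D = 0.4090934688038977/0.8699218298897346 = 0.470264631542528

sn(u+v)=0.999510117 cn(u+v)=0.031297389 dn(u+v)=0.470264632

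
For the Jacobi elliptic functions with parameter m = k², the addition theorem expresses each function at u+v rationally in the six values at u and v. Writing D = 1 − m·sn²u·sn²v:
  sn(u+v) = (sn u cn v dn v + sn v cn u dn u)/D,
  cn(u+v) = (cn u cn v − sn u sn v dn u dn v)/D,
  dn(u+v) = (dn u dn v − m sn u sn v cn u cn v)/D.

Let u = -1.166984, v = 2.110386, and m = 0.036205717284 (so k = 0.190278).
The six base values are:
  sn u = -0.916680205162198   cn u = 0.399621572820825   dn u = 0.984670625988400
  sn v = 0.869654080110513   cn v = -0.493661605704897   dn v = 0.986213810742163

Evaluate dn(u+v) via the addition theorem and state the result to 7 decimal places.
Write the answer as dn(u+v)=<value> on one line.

dn(u+v)=0.9881382

m = k² = 0.036205717284
D = 1 − m·sn²u·sn²v = 0.9769905657690075
dn(u+v) = (dn u·dn v − m·sn u·sn v·cn u·cn v)/D = 0.9654017394213313/0.9769905657690075 = 0.9881382412955498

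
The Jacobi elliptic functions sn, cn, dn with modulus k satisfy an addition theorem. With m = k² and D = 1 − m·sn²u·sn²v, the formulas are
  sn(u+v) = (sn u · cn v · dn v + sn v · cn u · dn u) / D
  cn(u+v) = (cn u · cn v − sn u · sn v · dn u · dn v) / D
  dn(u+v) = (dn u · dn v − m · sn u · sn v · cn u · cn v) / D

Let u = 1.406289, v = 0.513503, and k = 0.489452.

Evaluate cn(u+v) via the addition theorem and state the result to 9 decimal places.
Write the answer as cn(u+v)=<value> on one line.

sn u = 0.9714534552899808, cn u = 0.2372302345932265, dn u = 0.8797266194609417
sn v = 0.4867693043299922, cn v = 0.8735305629238713, dn v = 0.9712038085040406
m = k² = 0.239563260304
D = 1 − m·sn²u·sn²v = 0.9464313653593987
cn(u+v) = (cn u·cn v − sn u·sn v·dn u·dn v)/D = -0.1967925368809327/0.9464313653593987 = -0.2079311232528759

cn(u+v)=-0.207931123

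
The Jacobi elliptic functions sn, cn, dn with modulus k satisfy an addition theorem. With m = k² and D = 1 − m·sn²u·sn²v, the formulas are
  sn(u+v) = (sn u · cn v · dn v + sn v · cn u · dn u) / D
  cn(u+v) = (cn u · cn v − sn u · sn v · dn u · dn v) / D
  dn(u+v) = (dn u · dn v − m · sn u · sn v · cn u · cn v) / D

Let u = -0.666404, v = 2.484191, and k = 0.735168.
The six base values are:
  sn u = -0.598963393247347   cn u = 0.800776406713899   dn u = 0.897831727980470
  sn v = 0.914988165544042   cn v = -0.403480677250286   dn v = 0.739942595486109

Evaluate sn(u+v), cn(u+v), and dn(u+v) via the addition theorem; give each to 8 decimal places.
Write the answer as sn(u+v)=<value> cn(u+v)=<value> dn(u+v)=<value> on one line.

m = k² = 0.540471988224
D = 1 − m·sn²u·sn²v = 0.8376677885942509
sn(u+v) = (sn u·cn v·dn v + sn v·cn u·dn u)/D = 0.8366641890675194/0.8376677885942509 = 0.9988019122372896
cn(u+v) = (cn u·cn v − sn u·sn v·dn u·dn v)/D = 0.04099217950259221/0.8376677885942509 = 0.04893608189397382
dn(u+v) = (dn u·dn v − m·sn u·sn v·cn u·cn v)/D = 0.5686415107599276/0.8376677885942509 = 0.6788389365122954

sn(u+v)=0.99880191 cn(u+v)=0.04893608 dn(u+v)=0.67883894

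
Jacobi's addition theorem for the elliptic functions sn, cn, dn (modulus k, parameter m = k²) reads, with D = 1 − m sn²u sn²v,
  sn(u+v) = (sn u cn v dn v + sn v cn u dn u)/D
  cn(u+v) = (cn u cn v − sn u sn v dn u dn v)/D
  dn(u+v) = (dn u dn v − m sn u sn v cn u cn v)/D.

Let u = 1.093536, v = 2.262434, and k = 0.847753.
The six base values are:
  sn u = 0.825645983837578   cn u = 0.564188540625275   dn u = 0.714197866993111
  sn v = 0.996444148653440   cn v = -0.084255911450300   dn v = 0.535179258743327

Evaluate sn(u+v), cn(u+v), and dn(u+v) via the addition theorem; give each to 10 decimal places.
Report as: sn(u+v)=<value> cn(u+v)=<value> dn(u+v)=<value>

sn(u+v)=0.7093267342 cn(u+v)=-0.7048798367 dn(u+v)=0.7989978602

m = k² = 0.718685149009
D = 1 − m·sn²u·sn²v = 0.5135565740006685
sn(u+v) = (sn u·cn v·dn v + sn v·cn u·dn u)/D = 0.3642794074387819/0.5135565740006685 = 0.709326734153164
cn(u+v) = (cn u·cn v − sn u·sn v·dn u·dn v)/D = -0.3619956740285084/0.5135565740006685 = -0.7048798367208461
dn(u+v) = (dn u·dn v − m·sn u·sn v·cn u·cn v)/D = 0.4103306037068545/0.5135565740006685 = 0.7989978601779526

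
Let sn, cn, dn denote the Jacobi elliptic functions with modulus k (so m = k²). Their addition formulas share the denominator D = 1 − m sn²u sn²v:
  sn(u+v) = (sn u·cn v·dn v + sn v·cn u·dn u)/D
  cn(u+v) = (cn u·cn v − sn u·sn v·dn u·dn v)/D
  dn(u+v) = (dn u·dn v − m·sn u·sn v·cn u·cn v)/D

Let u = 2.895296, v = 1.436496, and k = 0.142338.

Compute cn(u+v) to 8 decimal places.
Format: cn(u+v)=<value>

sn u = 0.2593341217562023, cn u = -0.9657876647032407, dn u = 0.9993184792807352
sn v = 0.9900887922922856, cn v = 0.1404428117676491, dn v = 0.9900199532367003
m = k² = 0.020260106244
D = 1 − m·sn²u·sn²v = 0.9986642987499443
cn(u+v) = (cn u·cn v − sn u·sn v·dn u·dn v)/D = -0.3896659843583671/0.9986642987499443 = -0.3901871578328401

cn(u+v)=-0.39018716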